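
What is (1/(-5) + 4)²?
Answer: 361/25 ≈ 14.440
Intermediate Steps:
(1/(-5) + 4)² = (-⅕ + 4)² = (19/5)² = 361/25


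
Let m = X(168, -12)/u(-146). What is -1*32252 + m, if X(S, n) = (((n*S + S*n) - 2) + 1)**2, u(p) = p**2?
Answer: -671218543/21316 ≈ -31489.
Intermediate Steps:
X(S, n) = (-1 + 2*S*n)**2 (X(S, n) = (((S*n + S*n) - 2) + 1)**2 = ((2*S*n - 2) + 1)**2 = ((-2 + 2*S*n) + 1)**2 = (-1 + 2*S*n)**2)
m = 16265089/21316 (m = (-1 + 2*168*(-12))**2/((-146)**2) = (-1 - 4032)**2/21316 = (-4033)**2*(1/21316) = 16265089*(1/21316) = 16265089/21316 ≈ 763.05)
-1*32252 + m = -1*32252 + 16265089/21316 = -32252 + 16265089/21316 = -671218543/21316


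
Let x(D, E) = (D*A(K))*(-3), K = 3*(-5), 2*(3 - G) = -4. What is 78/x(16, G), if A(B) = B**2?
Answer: -13/1800 ≈ -0.0072222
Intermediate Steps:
G = 5 (G = 3 - 1/2*(-4) = 3 + 2 = 5)
K = -15
x(D, E) = -675*D (x(D, E) = (D*(-15)**2)*(-3) = (D*225)*(-3) = (225*D)*(-3) = -675*D)
78/x(16, G) = 78/((-675*16)) = 78/(-10800) = 78*(-1/10800) = -13/1800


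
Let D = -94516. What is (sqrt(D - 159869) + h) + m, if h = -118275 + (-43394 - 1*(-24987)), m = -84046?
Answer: -220728 + 3*I*sqrt(28265) ≈ -2.2073e+5 + 504.37*I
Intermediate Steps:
h = -136682 (h = -118275 + (-43394 + 24987) = -118275 - 18407 = -136682)
(sqrt(D - 159869) + h) + m = (sqrt(-94516 - 159869) - 136682) - 84046 = (sqrt(-254385) - 136682) - 84046 = (3*I*sqrt(28265) - 136682) - 84046 = (-136682 + 3*I*sqrt(28265)) - 84046 = -220728 + 3*I*sqrt(28265)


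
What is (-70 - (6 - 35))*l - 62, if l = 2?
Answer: -144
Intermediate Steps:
(-70 - (6 - 35))*l - 62 = (-70 - (6 - 35))*2 - 62 = (-70 - 1*(-29))*2 - 62 = (-70 + 29)*2 - 62 = -41*2 - 62 = -82 - 62 = -144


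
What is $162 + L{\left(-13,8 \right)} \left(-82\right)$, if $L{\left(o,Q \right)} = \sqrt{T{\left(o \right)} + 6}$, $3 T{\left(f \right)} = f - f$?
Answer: $162 - 82 \sqrt{6} \approx -38.858$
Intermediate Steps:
$T{\left(f \right)} = 0$ ($T{\left(f \right)} = \frac{f - f}{3} = \frac{1}{3} \cdot 0 = 0$)
$L{\left(o,Q \right)} = \sqrt{6}$ ($L{\left(o,Q \right)} = \sqrt{0 + 6} = \sqrt{6}$)
$162 + L{\left(-13,8 \right)} \left(-82\right) = 162 + \sqrt{6} \left(-82\right) = 162 - 82 \sqrt{6}$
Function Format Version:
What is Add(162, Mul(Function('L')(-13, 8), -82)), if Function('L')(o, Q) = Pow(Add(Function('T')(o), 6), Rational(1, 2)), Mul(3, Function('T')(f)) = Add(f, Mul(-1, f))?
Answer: Add(162, Mul(-82, Pow(6, Rational(1, 2)))) ≈ -38.858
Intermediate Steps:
Function('T')(f) = 0 (Function('T')(f) = Mul(Rational(1, 3), Add(f, Mul(-1, f))) = Mul(Rational(1, 3), 0) = 0)
Function('L')(o, Q) = Pow(6, Rational(1, 2)) (Function('L')(o, Q) = Pow(Add(0, 6), Rational(1, 2)) = Pow(6, Rational(1, 2)))
Add(162, Mul(Function('L')(-13, 8), -82)) = Add(162, Mul(Pow(6, Rational(1, 2)), -82)) = Add(162, Mul(-82, Pow(6, Rational(1, 2))))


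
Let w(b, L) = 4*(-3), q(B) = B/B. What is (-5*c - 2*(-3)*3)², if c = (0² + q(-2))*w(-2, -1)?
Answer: 6084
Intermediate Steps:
q(B) = 1
w(b, L) = -12
c = -12 (c = (0² + 1)*(-12) = (0 + 1)*(-12) = 1*(-12) = -12)
(-5*c - 2*(-3)*3)² = (-5*(-12) - 2*(-3)*3)² = (60 + 6*3)² = (60 + 18)² = 78² = 6084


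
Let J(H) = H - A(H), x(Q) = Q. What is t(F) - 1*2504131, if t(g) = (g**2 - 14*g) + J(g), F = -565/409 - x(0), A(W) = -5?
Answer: -418889378076/167281 ≈ -2.5041e+6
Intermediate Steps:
J(H) = 5 + H (J(H) = H - 1*(-5) = H + 5 = 5 + H)
F = -565/409 (F = -565/409 - 1*0 = -565*1/409 + 0 = -565/409 + 0 = -565/409 ≈ -1.3814)
t(g) = 5 + g**2 - 13*g (t(g) = (g**2 - 14*g) + (5 + g) = 5 + g**2 - 13*g)
t(F) - 1*2504131 = (5 + (-565/409)**2 - 13*(-565/409)) - 1*2504131 = (5 + 319225/167281 + 7345/409) - 2504131 = 4159735/167281 - 2504131 = -418889378076/167281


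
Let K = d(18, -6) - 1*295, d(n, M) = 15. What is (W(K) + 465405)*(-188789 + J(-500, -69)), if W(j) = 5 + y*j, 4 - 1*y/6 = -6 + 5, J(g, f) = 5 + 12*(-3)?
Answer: -86292628200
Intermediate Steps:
J(g, f) = -31 (J(g, f) = 5 - 36 = -31)
K = -280 (K = 15 - 1*295 = 15 - 295 = -280)
y = 30 (y = 24 - 6*(-6 + 5) = 24 - 6*(-1) = 24 + 6 = 30)
W(j) = 5 + 30*j
(W(K) + 465405)*(-188789 + J(-500, -69)) = ((5 + 30*(-280)) + 465405)*(-188789 - 31) = ((5 - 8400) + 465405)*(-188820) = (-8395 + 465405)*(-188820) = 457010*(-188820) = -86292628200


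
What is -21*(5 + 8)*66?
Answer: -18018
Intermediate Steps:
-21*(5 + 8)*66 = -21*13*66 = -273*66 = -18018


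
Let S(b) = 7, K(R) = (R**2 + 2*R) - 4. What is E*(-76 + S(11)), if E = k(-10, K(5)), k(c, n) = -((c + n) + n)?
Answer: 3588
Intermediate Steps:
K(R) = -4 + R**2 + 2*R
k(c, n) = -c - 2*n (k(c, n) = -(c + 2*n) = -c - 2*n)
E = -52 (E = -1*(-10) - 2*(-4 + 5**2 + 2*5) = 10 - 2*(-4 + 25 + 10) = 10 - 2*31 = 10 - 62 = -52)
E*(-76 + S(11)) = -52*(-76 + 7) = -52*(-69) = 3588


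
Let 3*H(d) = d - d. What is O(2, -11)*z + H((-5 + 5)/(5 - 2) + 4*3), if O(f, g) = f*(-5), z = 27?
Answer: -270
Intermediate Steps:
O(f, g) = -5*f
H(d) = 0 (H(d) = (d - d)/3 = (1/3)*0 = 0)
O(2, -11)*z + H((-5 + 5)/(5 - 2) + 4*3) = -5*2*27 + 0 = -10*27 + 0 = -270 + 0 = -270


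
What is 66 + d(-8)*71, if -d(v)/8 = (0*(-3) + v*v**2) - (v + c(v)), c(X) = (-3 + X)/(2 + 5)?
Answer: 1998118/7 ≈ 2.8545e+5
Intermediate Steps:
c(X) = -3/7 + X/7 (c(X) = (-3 + X)/7 = (-3 + X)*(1/7) = -3/7 + X/7)
d(v) = -24/7 - 8*v**3 + 64*v/7 (d(v) = -8*((0*(-3) + v*v**2) - (v + (-3/7 + v/7))) = -8*((0 + v**3) - (-3/7 + 8*v/7)) = -8*(v**3 + (3/7 - 8*v/7)) = -8*(3/7 + v**3 - 8*v/7) = -24/7 - 8*v**3 + 64*v/7)
66 + d(-8)*71 = 66 + (-24/7 - 8*(-8)**3 + (64/7)*(-8))*71 = 66 + (-24/7 - 8*(-512) - 512/7)*71 = 66 + (-24/7 + 4096 - 512/7)*71 = 66 + (28136/7)*71 = 66 + 1997656/7 = 1998118/7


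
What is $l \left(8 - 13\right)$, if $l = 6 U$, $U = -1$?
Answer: $30$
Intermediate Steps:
$l = -6$ ($l = 6 \left(-1\right) = -6$)
$l \left(8 - 13\right) = - 6 \left(8 - 13\right) = \left(-6\right) \left(-5\right) = 30$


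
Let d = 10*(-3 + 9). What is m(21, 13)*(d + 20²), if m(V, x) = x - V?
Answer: -3680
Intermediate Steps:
d = 60 (d = 10*6 = 60)
m(21, 13)*(d + 20²) = (13 - 1*21)*(60 + 20²) = (13 - 21)*(60 + 400) = -8*460 = -3680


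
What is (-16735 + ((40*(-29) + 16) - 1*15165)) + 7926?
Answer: -25118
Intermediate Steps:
(-16735 + ((40*(-29) + 16) - 1*15165)) + 7926 = (-16735 + ((-1160 + 16) - 15165)) + 7926 = (-16735 + (-1144 - 15165)) + 7926 = (-16735 - 16309) + 7926 = -33044 + 7926 = -25118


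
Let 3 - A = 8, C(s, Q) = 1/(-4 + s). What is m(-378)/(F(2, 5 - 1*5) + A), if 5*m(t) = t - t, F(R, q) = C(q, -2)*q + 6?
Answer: 0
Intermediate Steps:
F(R, q) = 6 + q/(-4 + q) (F(R, q) = q/(-4 + q) + 6 = 6 + q/(-4 + q))
A = -5 (A = 3 - 1*8 = 3 - 8 = -5)
m(t) = 0 (m(t) = (t - t)/5 = (⅕)*0 = 0)
m(-378)/(F(2, 5 - 1*5) + A) = 0/((-24 + 7*(5 - 1*5))/(-4 + (5 - 1*5)) - 5) = 0/((-24 + 7*(5 - 5))/(-4 + (5 - 5)) - 5) = 0/((-24 + 7*0)/(-4 + 0) - 5) = 0/((-24 + 0)/(-4) - 5) = 0/(-¼*(-24) - 5) = 0/(6 - 5) = 0/1 = 0*1 = 0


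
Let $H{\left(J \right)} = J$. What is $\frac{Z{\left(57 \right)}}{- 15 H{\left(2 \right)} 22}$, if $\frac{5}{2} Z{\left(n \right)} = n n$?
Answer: $- \frac{1083}{550} \approx -1.9691$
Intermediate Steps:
$Z{\left(n \right)} = \frac{2 n^{2}}{5}$ ($Z{\left(n \right)} = \frac{2 n n}{5} = \frac{2 n^{2}}{5}$)
$\frac{Z{\left(57 \right)}}{- 15 H{\left(2 \right)} 22} = \frac{\frac{2}{5} \cdot 57^{2}}{\left(-15\right) 2 \cdot 22} = \frac{\frac{2}{5} \cdot 3249}{\left(-30\right) 22} = \frac{6498}{5 \left(-660\right)} = \frac{6498}{5} \left(- \frac{1}{660}\right) = - \frac{1083}{550}$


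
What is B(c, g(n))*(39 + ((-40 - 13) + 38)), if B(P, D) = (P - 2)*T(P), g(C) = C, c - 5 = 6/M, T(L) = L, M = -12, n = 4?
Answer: 270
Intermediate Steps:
c = 9/2 (c = 5 + 6/(-12) = 5 + 6*(-1/12) = 5 - ½ = 9/2 ≈ 4.5000)
B(P, D) = P*(-2 + P) (B(P, D) = (P - 2)*P = (-2 + P)*P = P*(-2 + P))
B(c, g(n))*(39 + ((-40 - 13) + 38)) = (9*(-2 + 9/2)/2)*(39 + ((-40 - 13) + 38)) = ((9/2)*(5/2))*(39 + (-53 + 38)) = 45*(39 - 15)/4 = (45/4)*24 = 270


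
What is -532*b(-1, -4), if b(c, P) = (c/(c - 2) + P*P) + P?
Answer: -19684/3 ≈ -6561.3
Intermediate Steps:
b(c, P) = P + P**2 + c/(-2 + c) (b(c, P) = (c/(-2 + c) + P**2) + P = (P**2 + c/(-2 + c)) + P = P + P**2 + c/(-2 + c))
-532*b(-1, -4) = -532*(-1 - 2*(-4) - 2*(-4)**2 - 4*(-1) - 1*(-4)**2)/(-2 - 1) = -532*(-1 + 8 - 2*16 + 4 - 1*16)/(-3) = -(-532)*(-1 + 8 - 32 + 4 - 16)/3 = -(-532)*(-37)/3 = -532*37/3 = -19684/3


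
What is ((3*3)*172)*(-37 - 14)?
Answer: -78948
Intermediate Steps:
((3*3)*172)*(-37 - 14) = (9*172)*(-51) = 1548*(-51) = -78948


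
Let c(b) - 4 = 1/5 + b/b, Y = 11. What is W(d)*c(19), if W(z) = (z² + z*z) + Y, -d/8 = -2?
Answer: 13598/5 ≈ 2719.6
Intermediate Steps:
c(b) = 26/5 (c(b) = 4 + (1/5 + b/b) = 4 + (1*(⅕) + 1) = 4 + (⅕ + 1) = 4 + 6/5 = 26/5)
d = 16 (d = -8*(-2) = 16)
W(z) = 11 + 2*z² (W(z) = (z² + z*z) + 11 = (z² + z²) + 11 = 2*z² + 11 = 11 + 2*z²)
W(d)*c(19) = (11 + 2*16²)*(26/5) = (11 + 2*256)*(26/5) = (11 + 512)*(26/5) = 523*(26/5) = 13598/5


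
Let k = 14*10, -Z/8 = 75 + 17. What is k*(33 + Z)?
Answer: -98420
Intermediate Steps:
Z = -736 (Z = -8*(75 + 17) = -8*92 = -736)
k = 140
k*(33 + Z) = 140*(33 - 736) = 140*(-703) = -98420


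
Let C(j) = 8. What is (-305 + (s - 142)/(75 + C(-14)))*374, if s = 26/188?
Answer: -447480715/3901 ≈ -1.1471e+5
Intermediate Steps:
s = 13/94 (s = 26*(1/188) = 13/94 ≈ 0.13830)
(-305 + (s - 142)/(75 + C(-14)))*374 = (-305 + (13/94 - 142)/(75 + 8))*374 = (-305 - 13335/94/83)*374 = (-305 - 13335/94*1/83)*374 = (-305 - 13335/7802)*374 = -2392945/7802*374 = -447480715/3901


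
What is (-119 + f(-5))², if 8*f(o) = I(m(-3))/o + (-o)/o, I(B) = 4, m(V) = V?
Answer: 22743361/1600 ≈ 14215.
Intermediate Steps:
f(o) = -⅛ + 1/(2*o) (f(o) = (4/o + (-o)/o)/8 = (4/o - 1)/8 = (-1 + 4/o)/8 = -⅛ + 1/(2*o))
(-119 + f(-5))² = (-119 + (⅛)*(4 - 1*(-5))/(-5))² = (-119 + (⅛)*(-⅕)*(4 + 5))² = (-119 + (⅛)*(-⅕)*9)² = (-119 - 9/40)² = (-4769/40)² = 22743361/1600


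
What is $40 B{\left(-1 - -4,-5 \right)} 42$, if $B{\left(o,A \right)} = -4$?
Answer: $-6720$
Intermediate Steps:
$40 B{\left(-1 - -4,-5 \right)} 42 = 40 \left(-4\right) 42 = \left(-160\right) 42 = -6720$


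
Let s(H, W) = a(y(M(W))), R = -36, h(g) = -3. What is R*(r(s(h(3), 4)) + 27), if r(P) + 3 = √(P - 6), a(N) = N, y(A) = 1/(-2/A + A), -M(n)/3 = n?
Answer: -864 - 432*I*√213/71 ≈ -864.0 - 88.8*I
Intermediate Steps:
M(n) = -3*n
y(A) = 1/(A - 2/A)
s(H, W) = -3*W/(-2 + 9*W²) (s(H, W) = (-3*W)/(-2 + (-3*W)²) = (-3*W)/(-2 + 9*W²) = -3*W/(-2 + 9*W²))
r(P) = -3 + √(-6 + P) (r(P) = -3 + √(P - 6) = -3 + √(-6 + P))
R*(r(s(h(3), 4)) + 27) = -36*((-3 + √(-6 - 3*4/(-2 + 9*4²))) + 27) = -36*((-3 + √(-6 - 3*4/(-2 + 9*16))) + 27) = -36*((-3 + √(-6 - 3*4/(-2 + 144))) + 27) = -36*((-3 + √(-6 - 3*4/142)) + 27) = -36*((-3 + √(-6 - 3*4*1/142)) + 27) = -36*((-3 + √(-6 - 6/71)) + 27) = -36*((-3 + √(-432/71)) + 27) = -36*((-3 + 12*I*√213/71) + 27) = -36*(24 + 12*I*√213/71) = -864 - 432*I*√213/71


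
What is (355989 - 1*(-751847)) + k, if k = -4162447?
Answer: -3054611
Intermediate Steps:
(355989 - 1*(-751847)) + k = (355989 - 1*(-751847)) - 4162447 = (355989 + 751847) - 4162447 = 1107836 - 4162447 = -3054611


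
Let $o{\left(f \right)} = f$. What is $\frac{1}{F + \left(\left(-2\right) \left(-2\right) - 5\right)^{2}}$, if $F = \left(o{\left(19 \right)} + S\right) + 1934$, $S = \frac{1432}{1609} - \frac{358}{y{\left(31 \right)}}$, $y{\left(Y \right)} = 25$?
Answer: $\frac{40225}{78059428} \approx 0.00051531$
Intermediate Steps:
$S = - \frac{540222}{40225}$ ($S = \frac{1432}{1609} - \frac{358}{25} = - \frac{540222}{40225} \approx -13.43$)
$F = \frac{78019203}{40225}$ ($F = \left(19 - \frac{540222}{40225}\right) + 1934 = \frac{224053}{40225} + 1934 = \frac{78019203}{40225} \approx 1939.6$)
$\frac{1}{F + \left(\left(-2\right) \left(-2\right) - 5\right)^{2}} = \frac{1}{\frac{78019203}{40225} + \left(\left(-2\right) \left(-2\right) - 5\right)^{2}} = \frac{1}{\frac{78019203}{40225} + \left(4 - 5\right)^{2}} = \frac{1}{\frac{78019203}{40225} + \left(-1\right)^{2}} = \frac{1}{\frac{78019203}{40225} + 1} = \frac{1}{\frac{78059428}{40225}} = \frac{40225}{78059428}$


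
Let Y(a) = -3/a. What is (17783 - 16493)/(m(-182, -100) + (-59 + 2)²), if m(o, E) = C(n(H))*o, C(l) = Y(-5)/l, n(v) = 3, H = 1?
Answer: 6450/16063 ≈ 0.40154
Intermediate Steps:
C(l) = 3/(5*l) (C(l) = (-3/(-5))/l = (-3*(-⅕))/l = 3/(5*l))
m(o, E) = o/5 (m(o, E) = ((⅗)/3)*o = ((⅗)*(⅓))*o = o/5)
(17783 - 16493)/(m(-182, -100) + (-59 + 2)²) = (17783 - 16493)/((⅕)*(-182) + (-59 + 2)²) = 1290/(-182/5 + (-57)²) = 1290/(-182/5 + 3249) = 1290/(16063/5) = 1290*(5/16063) = 6450/16063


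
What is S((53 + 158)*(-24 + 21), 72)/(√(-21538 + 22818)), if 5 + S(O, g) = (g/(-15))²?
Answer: 451*√5/2000 ≈ 0.50423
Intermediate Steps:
S(O, g) = -5 + g²/225 (S(O, g) = -5 + (g/(-15))² = -5 + (g*(-1/15))² = -5 + (-g/15)² = -5 + g²/225)
S((53 + 158)*(-24 + 21), 72)/(√(-21538 + 22818)) = (-5 + (1/225)*72²)/(√(-21538 + 22818)) = (-5 + (1/225)*5184)/(√1280) = (-5 + 576/25)/((16*√5)) = 451*(√5/80)/25 = 451*√5/2000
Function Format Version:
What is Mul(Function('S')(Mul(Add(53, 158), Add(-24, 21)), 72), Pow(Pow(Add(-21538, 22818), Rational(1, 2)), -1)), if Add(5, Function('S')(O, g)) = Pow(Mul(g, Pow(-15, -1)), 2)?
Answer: Mul(Rational(451, 2000), Pow(5, Rational(1, 2))) ≈ 0.50423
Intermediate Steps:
Function('S')(O, g) = Add(-5, Mul(Rational(1, 225), Pow(g, 2))) (Function('S')(O, g) = Add(-5, Pow(Mul(g, Pow(-15, -1)), 2)) = Add(-5, Pow(Mul(g, Rational(-1, 15)), 2)) = Add(-5, Pow(Mul(Rational(-1, 15), g), 2)) = Add(-5, Mul(Rational(1, 225), Pow(g, 2))))
Mul(Function('S')(Mul(Add(53, 158), Add(-24, 21)), 72), Pow(Pow(Add(-21538, 22818), Rational(1, 2)), -1)) = Mul(Add(-5, Mul(Rational(1, 225), Pow(72, 2))), Pow(Pow(Add(-21538, 22818), Rational(1, 2)), -1)) = Mul(Add(-5, Mul(Rational(1, 225), 5184)), Pow(Pow(1280, Rational(1, 2)), -1)) = Mul(Add(-5, Rational(576, 25)), Pow(Mul(16, Pow(5, Rational(1, 2))), -1)) = Mul(Rational(451, 25), Mul(Rational(1, 80), Pow(5, Rational(1, 2)))) = Mul(Rational(451, 2000), Pow(5, Rational(1, 2)))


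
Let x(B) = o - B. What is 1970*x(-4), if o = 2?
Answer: 11820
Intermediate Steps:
x(B) = 2 - B
1970*x(-4) = 1970*(2 - 1*(-4)) = 1970*(2 + 4) = 1970*6 = 11820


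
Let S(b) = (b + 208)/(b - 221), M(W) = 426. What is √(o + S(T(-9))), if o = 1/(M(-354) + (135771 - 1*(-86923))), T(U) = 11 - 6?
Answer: I*√27613624045/167340 ≈ 0.99303*I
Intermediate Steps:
T(U) = 5
S(b) = (208 + b)/(-221 + b)
o = 1/223120 (o = 1/(426 + (135771 - 1*(-86923))) = 1/(426 + (135771 + 86923)) = 1/(426 + 222694) = 1/223120 ≈ 4.4819e-6)
√(o + S(T(-9))) = √(1/223120 + (208 + 5)/(-221 + 5)) = √(1/223120 + 213/(-216)) = √(1/223120 - 1/216*213) = √(1/223120 - 71/72) = √(-1980181/2008080) = I*√27613624045/167340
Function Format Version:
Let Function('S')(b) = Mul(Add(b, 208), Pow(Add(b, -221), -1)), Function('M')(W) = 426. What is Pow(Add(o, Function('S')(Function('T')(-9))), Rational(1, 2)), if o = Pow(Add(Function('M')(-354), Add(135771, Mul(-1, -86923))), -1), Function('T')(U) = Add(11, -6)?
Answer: Mul(Rational(1, 167340), I, Pow(27613624045, Rational(1, 2))) ≈ Mul(0.99303, I)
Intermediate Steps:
Function('T')(U) = 5
Function('S')(b) = Mul(Pow(Add(-221, b), -1), Add(208, b)) (Function('S')(b) = Mul(Add(208, b), Pow(Add(-221, b), -1)) = Mul(Pow(Add(-221, b), -1), Add(208, b)))
o = Rational(1, 223120) (o = Pow(Add(426, Add(135771, Mul(-1, -86923))), -1) = Pow(Add(426, Add(135771, 86923)), -1) = Pow(Add(426, 222694), -1) = Pow(223120, -1) = Rational(1, 223120) ≈ 4.4819e-6)
Pow(Add(o, Function('S')(Function('T')(-9))), Rational(1, 2)) = Pow(Add(Rational(1, 223120), Mul(Pow(Add(-221, 5), -1), Add(208, 5))), Rational(1, 2)) = Pow(Add(Rational(1, 223120), Mul(Pow(-216, -1), 213)), Rational(1, 2)) = Pow(Add(Rational(1, 223120), Mul(Rational(-1, 216), 213)), Rational(1, 2)) = Pow(Add(Rational(1, 223120), Rational(-71, 72)), Rational(1, 2)) = Pow(Rational(-1980181, 2008080), Rational(1, 2)) = Mul(Rational(1, 167340), I, Pow(27613624045, Rational(1, 2)))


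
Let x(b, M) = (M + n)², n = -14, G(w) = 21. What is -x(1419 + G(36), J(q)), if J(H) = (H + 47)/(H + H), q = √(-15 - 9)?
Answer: -15287/96 - 423*I*√6/8 ≈ -159.24 - 129.52*I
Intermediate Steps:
q = 2*I*√6 (q = √(-24) = 2*I*√6 ≈ 4.899*I)
J(H) = (47 + H)/(2*H) (J(H) = (47 + H)/((2*H)) = (47 + H)*(1/(2*H)) = (47 + H)/(2*H))
x(b, M) = (-14 + M)² (x(b, M) = (M - 14)² = (-14 + M)²)
-x(1419 + G(36), J(q)) = -(-14 + (47 + 2*I*√6)/(2*((2*I*√6))))² = -(-14 + (-I*√6/12)*(47 + 2*I*√6)/2)² = -(-14 - I*√6*(47 + 2*I*√6)/24)²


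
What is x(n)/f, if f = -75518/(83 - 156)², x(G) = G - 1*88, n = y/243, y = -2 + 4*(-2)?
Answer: 57004313/9175437 ≈ 6.2127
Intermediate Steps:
y = -10 (y = -2 - 8 = -10)
n = -10/243 ≈ -0.041152
x(G) = -88 + G (x(G) = G - 88 = -88 + G)
f = -75518/5329 (f = -75518/((-73)²) = -75518/5329 ≈ -14.171)
x(n)/f = (-88 - 10/243)/(-75518/5329) = -21394/243*(-5329/75518) = 57004313/9175437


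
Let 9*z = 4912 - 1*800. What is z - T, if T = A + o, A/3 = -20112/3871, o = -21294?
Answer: 758322242/34839 ≈ 21766.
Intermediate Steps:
A = -60336/3871 (A = 3*(-20112/3871) = -60336/3871 ≈ -15.587)
z = 4112/9 (z = (4912 - 1*800)/9 = (4912 - 800)/9 = (⅑)*4112 = 4112/9 ≈ 456.89)
T = -82489410/3871 (T = -60336/3871 - 21294 = -82489410/3871 ≈ -21310.)
z - T = 4112/9 - 1*(-82489410/3871) = 4112/9 + 82489410/3871 = 758322242/34839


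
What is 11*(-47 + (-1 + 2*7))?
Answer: -374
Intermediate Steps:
11*(-47 + (-1 + 2*7)) = 11*(-47 + (-1 + 14)) = 11*(-47 + 13) = 11*(-34) = -374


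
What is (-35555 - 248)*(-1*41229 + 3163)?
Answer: 1362876998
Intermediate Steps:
(-35555 - 248)*(-1*41229 + 3163) = -35803*(-41229 + 3163) = -35803*(-38066) = 1362876998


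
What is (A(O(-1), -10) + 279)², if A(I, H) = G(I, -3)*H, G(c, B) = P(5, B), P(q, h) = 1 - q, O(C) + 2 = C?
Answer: 101761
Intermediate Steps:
O(C) = -2 + C
G(c, B) = -4 (G(c, B) = 1 - 1*5 = 1 - 5 = -4)
A(I, H) = -4*H
(A(O(-1), -10) + 279)² = (-4*(-10) + 279)² = (40 + 279)² = 319² = 101761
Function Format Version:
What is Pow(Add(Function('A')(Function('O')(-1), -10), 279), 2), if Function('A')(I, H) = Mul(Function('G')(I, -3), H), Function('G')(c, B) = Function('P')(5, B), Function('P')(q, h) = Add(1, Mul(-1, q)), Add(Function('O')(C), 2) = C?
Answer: 101761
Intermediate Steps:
Function('O')(C) = Add(-2, C)
Function('G')(c, B) = -4 (Function('G')(c, B) = Add(1, Mul(-1, 5)) = Add(1, -5) = -4)
Function('A')(I, H) = Mul(-4, H)
Pow(Add(Function('A')(Function('O')(-1), -10), 279), 2) = Pow(Add(Mul(-4, -10), 279), 2) = Pow(Add(40, 279), 2) = Pow(319, 2) = 101761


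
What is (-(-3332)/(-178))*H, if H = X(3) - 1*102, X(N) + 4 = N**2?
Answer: 161602/89 ≈ 1815.8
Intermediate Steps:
X(N) = -4 + N**2
H = -97 (H = (-4 + 3**2) - 1*102 = (-4 + 9) - 102 = 5 - 102 = -97)
(-(-3332)/(-178))*H = -(-3332)/(-178)*(-97) = -(-3332)*(-1)/178*(-97) = -119*14/89*(-97) = -1666/89*(-97) = 161602/89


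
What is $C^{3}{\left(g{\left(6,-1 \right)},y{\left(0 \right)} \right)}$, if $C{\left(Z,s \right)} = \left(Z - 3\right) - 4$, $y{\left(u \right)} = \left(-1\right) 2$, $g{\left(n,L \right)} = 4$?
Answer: $-27$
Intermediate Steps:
$y{\left(u \right)} = -2$
$C{\left(Z,s \right)} = -7 + Z$ ($C{\left(Z,s \right)} = \left(-3 + Z\right) - 4 = -7 + Z$)
$C^{3}{\left(g{\left(6,-1 \right)},y{\left(0 \right)} \right)} = \left(-7 + 4\right)^{3} = \left(-3\right)^{3} = -27$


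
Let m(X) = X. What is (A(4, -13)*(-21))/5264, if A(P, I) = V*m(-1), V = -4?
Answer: -3/188 ≈ -0.015957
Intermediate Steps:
A(P, I) = 4 (A(P, I) = -4*(-1) = 4)
(A(4, -13)*(-21))/5264 = (4*(-21))/5264 = -84*1/5264 = -3/188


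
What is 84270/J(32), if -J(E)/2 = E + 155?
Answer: -42135/187 ≈ -225.32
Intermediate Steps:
J(E) = -310 - 2*E (J(E) = -2*(E + 155) = -2*(155 + E) = -310 - 2*E)
84270/J(32) = 84270/(-310 - 2*32) = 84270/(-310 - 64) = 84270/(-374) = 84270*(-1/374) = -42135/187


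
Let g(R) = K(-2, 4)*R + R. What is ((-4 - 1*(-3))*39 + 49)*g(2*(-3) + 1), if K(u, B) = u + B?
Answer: -150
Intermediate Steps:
K(u, B) = B + u
g(R) = 3*R (g(R) = (4 - 2)*R + R = 2*R + R = 3*R)
((-4 - 1*(-3))*39 + 49)*g(2*(-3) + 1) = ((-4 - 1*(-3))*39 + 49)*(3*(2*(-3) + 1)) = ((-4 + 3)*39 + 49)*(3*(-6 + 1)) = (-1*39 + 49)*(3*(-5)) = (-39 + 49)*(-15) = 10*(-15) = -150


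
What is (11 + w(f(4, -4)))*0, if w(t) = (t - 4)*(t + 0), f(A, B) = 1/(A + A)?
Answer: 0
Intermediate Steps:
f(A, B) = 1/(2*A)
w(t) = t*(-4 + t) (w(t) = (-4 + t)*t = t*(-4 + t))
(11 + w(f(4, -4)))*0 = (11 + ((½)/4)*(-4 + (½)/4))*0 = (11 + ((½)*(¼))*(-4 + (½)*(¼)))*0 = (11 + (-4 + ⅛)/8)*0 = (11 + (⅛)*(-31/8))*0 = (11 - 31/64)*0 = (673/64)*0 = 0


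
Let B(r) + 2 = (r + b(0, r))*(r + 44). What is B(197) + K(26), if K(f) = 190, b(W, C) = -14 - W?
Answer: 44291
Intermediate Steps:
B(r) = -2 + (-14 + r)*(44 + r) (B(r) = -2 + (r + (-14 - 1*0))*(r + 44) = -2 + (r + (-14 + 0))*(44 + r) = -2 + (r - 14)*(44 + r) = -2 + (-14 + r)*(44 + r))
B(197) + K(26) = (-618 + 197² + 30*197) + 190 = (-618 + 38809 + 5910) + 190 = 44101 + 190 = 44291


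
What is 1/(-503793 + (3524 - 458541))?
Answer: -1/958810 ≈ -1.0430e-6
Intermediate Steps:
1/(-503793 + (3524 - 458541)) = 1/(-503793 - 455017) = 1/(-958810) = -1/958810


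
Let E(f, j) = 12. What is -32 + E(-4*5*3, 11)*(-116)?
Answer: -1424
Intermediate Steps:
-32 + E(-4*5*3, 11)*(-116) = -32 + 12*(-116) = -32 - 1392 = -1424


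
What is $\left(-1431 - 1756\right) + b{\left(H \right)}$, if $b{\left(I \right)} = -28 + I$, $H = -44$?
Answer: $-3259$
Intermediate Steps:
$\left(-1431 - 1756\right) + b{\left(H \right)} = \left(-1431 - 1756\right) - 72 = -3187 - 72 = -3259$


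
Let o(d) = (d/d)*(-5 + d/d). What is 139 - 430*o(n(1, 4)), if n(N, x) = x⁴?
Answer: 1859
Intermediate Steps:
o(d) = -4 (o(d) = 1*(-5 + 1) = 1*(-4) = -4)
139 - 430*o(n(1, 4)) = 139 - 430*(-4) = 139 + 1720 = 1859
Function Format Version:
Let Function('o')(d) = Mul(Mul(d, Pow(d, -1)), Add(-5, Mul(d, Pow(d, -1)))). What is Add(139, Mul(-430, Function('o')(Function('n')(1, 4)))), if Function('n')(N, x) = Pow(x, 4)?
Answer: 1859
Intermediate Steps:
Function('o')(d) = -4 (Function('o')(d) = Mul(1, Add(-5, 1)) = Mul(1, -4) = -4)
Add(139, Mul(-430, Function('o')(Function('n')(1, 4)))) = Add(139, Mul(-430, -4)) = Add(139, 1720) = 1859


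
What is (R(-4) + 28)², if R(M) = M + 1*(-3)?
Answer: 441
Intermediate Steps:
R(M) = -3 + M (R(M) = M - 3 = -3 + M)
(R(-4) + 28)² = ((-3 - 4) + 28)² = (-7 + 28)² = 21² = 441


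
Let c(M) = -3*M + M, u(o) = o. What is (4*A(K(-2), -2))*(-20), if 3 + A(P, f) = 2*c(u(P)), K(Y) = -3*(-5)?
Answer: 5040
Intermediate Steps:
K(Y) = 15
c(M) = -2*M
A(P, f) = -3 - 4*P (A(P, f) = -3 + 2*(-2*P) = -3 - 4*P)
(4*A(K(-2), -2))*(-20) = (4*(-3 - 4*15))*(-20) = (4*(-3 - 60))*(-20) = (4*(-63))*(-20) = -252*(-20) = 5040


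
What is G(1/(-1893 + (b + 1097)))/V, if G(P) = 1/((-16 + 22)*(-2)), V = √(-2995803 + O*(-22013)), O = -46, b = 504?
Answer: I*√1983205/23798460 ≈ 5.9175e-5*I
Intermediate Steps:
V = I*√1983205 (V = √(-2995803 - 46*(-22013)) = √(-2995803 + 1012598) = √(-1983205) = I*√1983205 ≈ 1408.3*I)
G(P) = -1/12 (G(P) = 1/(6*(-2)) = 1/(-12) = -1/12)
G(1/(-1893 + (b + 1097)))/V = -(-I*√1983205/1983205)/12 = -(-1)*I*√1983205/23798460 = I*√1983205/23798460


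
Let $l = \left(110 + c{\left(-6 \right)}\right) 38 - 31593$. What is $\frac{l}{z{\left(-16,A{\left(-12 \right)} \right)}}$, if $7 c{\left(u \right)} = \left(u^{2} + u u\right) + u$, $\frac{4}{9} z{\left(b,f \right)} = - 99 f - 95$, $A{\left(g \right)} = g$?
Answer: $- \frac{757532}{68859} \approx -11.001$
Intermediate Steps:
$z{\left(b,f \right)} = - \frac{855}{4} - \frac{891 f}{4}$ ($z{\left(b,f \right)} = \frac{9 \left(- 99 f - 95\right)}{4} = \frac{9 \left(-95 - 99 f\right)}{4} = - \frac{855}{4} - \frac{891 f}{4}$)
$c{\left(u \right)} = \frac{u}{7} + \frac{2 u^{2}}{7}$ ($c{\left(u \right)} = \frac{\left(u^{2} + u u\right) + u}{7} = \frac{\left(u^{2} + u^{2}\right) + u}{7} = \frac{2 u^{2} + u}{7} = \frac{u + 2 u^{2}}{7} = \frac{u}{7} + \frac{2 u^{2}}{7}$)
$l = - \frac{189383}{7}$ ($l = \left(110 + \frac{1}{7} \left(-6\right) \left(1 + 2 \left(-6\right)\right)\right) 38 - 31593 = \left(110 + \frac{1}{7} \left(-6\right) \left(1 - 12\right)\right) 38 - 31593 = \left(110 + \frac{1}{7} \left(-6\right) \left(-11\right)\right) 38 - 31593 = \left(110 + \frac{66}{7}\right) 38 - 31593 = \frac{836}{7} \cdot 38 - 31593 = \frac{31768}{7} - 31593 = - \frac{189383}{7} \approx -27055.0$)
$\frac{l}{z{\left(-16,A{\left(-12 \right)} \right)}} = - \frac{189383}{7 \left(- \frac{855}{4} - -2673\right)} = - \frac{189383}{7 \left(- \frac{855}{4} + 2673\right)} = - \frac{189383}{7 \cdot \frac{9837}{4}} = \left(- \frac{189383}{7}\right) \frac{4}{9837} = - \frac{757532}{68859}$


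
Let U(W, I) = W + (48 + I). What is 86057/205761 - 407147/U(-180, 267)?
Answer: -27921118724/9259245 ≈ -3015.5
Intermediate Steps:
U(W, I) = 48 + I + W
86057/205761 - 407147/U(-180, 267) = 86057/205761 - 407147/(48 + 267 - 180) = 86057*(1/205761) - 407147/135 = 86057/205761 - 407147*1/135 = 86057/205761 - 407147/135 = -27921118724/9259245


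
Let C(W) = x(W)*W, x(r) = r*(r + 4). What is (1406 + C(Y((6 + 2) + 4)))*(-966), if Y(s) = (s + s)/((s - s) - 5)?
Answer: -167548836/125 ≈ -1.3404e+6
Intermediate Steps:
Y(s) = -2*s/5 (Y(s) = (2*s)/(0 - 5) = (2*s)/(-5) = (2*s)*(-⅕) = -2*s/5)
x(r) = r*(4 + r)
C(W) = W²*(4 + W) (C(W) = (W*(4 + W))*W = W²*(4 + W))
(1406 + C(Y((6 + 2) + 4)))*(-966) = (1406 + (-2*((6 + 2) + 4)/5)²*(4 - 2*((6 + 2) + 4)/5))*(-966) = (1406 + (-2*(8 + 4)/5)²*(4 - 2*(8 + 4)/5))*(-966) = (1406 + (-⅖*12)²*(4 - ⅖*12))*(-966) = (1406 + (-24/5)²*(4 - 24/5))*(-966) = (1406 + (576/25)*(-⅘))*(-966) = (1406 - 2304/125)*(-966) = (173446/125)*(-966) = -167548836/125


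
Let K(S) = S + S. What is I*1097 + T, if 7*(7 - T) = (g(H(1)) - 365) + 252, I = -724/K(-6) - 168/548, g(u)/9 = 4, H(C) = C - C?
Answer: 27071485/411 ≈ 65867.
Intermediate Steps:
H(C) = 0
g(u) = 36 (g(u) = 9*4 = 36)
K(S) = 2*S
I = 24671/411 (I = -724/(2*(-6)) - 168/548 = -724/(-12) - 168*1/548 = -724*(-1/12) - 42/137 = 181/3 - 42/137 = 24671/411 ≈ 60.027)
T = 18 (T = 7 - ((36 - 365) + 252)/7 = 7 - (-329 + 252)/7 = 7 - 1/7*(-77) = 7 + 11 = 18)
I*1097 + T = (24671/411)*1097 + 18 = 27064087/411 + 18 = 27071485/411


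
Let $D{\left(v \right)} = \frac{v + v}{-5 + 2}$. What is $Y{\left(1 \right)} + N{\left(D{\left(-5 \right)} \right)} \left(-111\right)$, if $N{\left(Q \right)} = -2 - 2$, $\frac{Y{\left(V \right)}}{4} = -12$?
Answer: $396$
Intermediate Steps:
$Y{\left(V \right)} = -48$ ($Y{\left(V \right)} = 4 \left(-12\right) = -48$)
$D{\left(v \right)} = - \frac{2 v}{3}$ ($D{\left(v \right)} = \frac{2 v}{-3} = 2 v \left(- \frac{1}{3}\right) = - \frac{2 v}{3}$)
$N{\left(Q \right)} = -4$ ($N{\left(Q \right)} = -2 - 2 = -4$)
$Y{\left(1 \right)} + N{\left(D{\left(-5 \right)} \right)} \left(-111\right) = -48 - -444 = -48 + 444 = 396$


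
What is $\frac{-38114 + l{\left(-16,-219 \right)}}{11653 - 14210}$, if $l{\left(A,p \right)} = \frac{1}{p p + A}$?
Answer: $\frac{1827375729}{122595365} \approx 14.906$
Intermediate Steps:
$l{\left(A,p \right)} = \frac{1}{A + p^{2}}$ ($l{\left(A,p \right)} = \frac{1}{p^{2} + A} = \frac{1}{A + p^{2}}$)
$\frac{-38114 + l{\left(-16,-219 \right)}}{11653 - 14210} = \frac{-38114 + \frac{1}{-16 + \left(-219\right)^{2}}}{11653 - 14210} = \frac{-38114 + \frac{1}{-16 + 47961}}{-2557} = \left(-38114 + \frac{1}{47945}\right) \left(- \frac{1}{2557}\right) = \left(- \frac{1827375729}{47945}\right) \left(- \frac{1}{2557}\right) = \frac{1827375729}{122595365}$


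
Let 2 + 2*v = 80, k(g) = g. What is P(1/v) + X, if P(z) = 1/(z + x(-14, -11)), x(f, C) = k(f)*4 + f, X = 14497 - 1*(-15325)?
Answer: 81384199/2729 ≈ 29822.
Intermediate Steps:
X = 29822 (X = 14497 + 15325 = 29822)
x(f, C) = 5*f (x(f, C) = f*4 + f = 4*f + f = 5*f)
v = 39 (v = -1 + (½)*80 = -1 + 40 = 39)
P(z) = 1/(-70 + z) (P(z) = 1/(z + 5*(-14)) = 1/(z - 70) = 1/(-70 + z))
P(1/v) + X = 1/(-70 + 1/39) + 29822 = 1/(-2729/39) + 29822 = -39/2729 + 29822 = 81384199/2729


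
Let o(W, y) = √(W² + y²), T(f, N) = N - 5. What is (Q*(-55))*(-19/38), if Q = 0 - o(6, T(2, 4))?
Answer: -55*√37/2 ≈ -167.28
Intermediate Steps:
T(f, N) = -5 + N
Q = -√37 (Q = 0 - √(6² + (-5 + 4)²) = 0 - √(36 + (-1)²) = 0 - √(36 + 1) = 0 - √37 = -√37 ≈ -6.0828)
(Q*(-55))*(-19/38) = (-√37*(-55))*(-19/38) = (55*√37)*(-19*1/38) = (55*√37)*(-½) = -55*√37/2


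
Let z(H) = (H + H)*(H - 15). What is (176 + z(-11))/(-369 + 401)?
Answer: 187/8 ≈ 23.375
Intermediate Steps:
z(H) = 2*H*(-15 + H) (z(H) = (2*H)*(-15 + H) = 2*H*(-15 + H))
(176 + z(-11))/(-369 + 401) = (176 + 2*(-11)*(-15 - 11))/(-369 + 401) = (176 + 2*(-11)*(-26))/32 = (176 + 572)*(1/32) = 748*(1/32) = 187/8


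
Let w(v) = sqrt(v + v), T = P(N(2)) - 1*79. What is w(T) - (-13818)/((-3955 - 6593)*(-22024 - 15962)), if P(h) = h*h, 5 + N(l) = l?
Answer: 2303/66779388 + 2*I*sqrt(35) ≈ 3.4487e-5 + 11.832*I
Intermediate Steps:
N(l) = -5 + l
P(h) = h**2
T = -70 (T = (-5 + 2)**2 - 1*79 = (-3)**2 - 79 = 9 - 79 = -70)
w(v) = sqrt(2)*sqrt(v) (w(v) = sqrt(2*v) = sqrt(2)*sqrt(v))
w(T) - (-13818)/((-3955 - 6593)*(-22024 - 15962)) = sqrt(2)*sqrt(-70) - (-13818)/((-3955 - 6593)*(-22024 - 15962)) = sqrt(2)*(I*sqrt(70)) - (-13818)/((-10548*(-37986))) = 2*I*sqrt(35) - (-13818)/400676328 = 2*I*sqrt(35) - 1*(-2303/66779388) = 2*I*sqrt(35) + 2303/66779388 = 2303/66779388 + 2*I*sqrt(35)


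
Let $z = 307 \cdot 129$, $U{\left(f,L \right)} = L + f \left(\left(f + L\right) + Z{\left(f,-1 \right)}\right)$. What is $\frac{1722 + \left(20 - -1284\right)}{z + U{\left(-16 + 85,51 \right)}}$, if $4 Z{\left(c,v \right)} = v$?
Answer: $\frac{12104}{191667} \approx 0.063151$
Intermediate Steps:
$Z{\left(c,v \right)} = \frac{v}{4}$
$U{\left(f,L \right)} = L + f \left(- \frac{1}{4} + L + f\right)$ ($U{\left(f,L \right)} = L + f \left(\left(f + L\right) + \frac{1}{4} \left(-1\right)\right) = L + f \left(\left(L + f\right) - \frac{1}{4}\right) = L + f \left(- \frac{1}{4} + L + f\right)$)
$z = 39603$
$\frac{1722 + \left(20 - -1284\right)}{z + U{\left(-16 + 85,51 \right)}} = \frac{1722 + \left(20 - -1284\right)}{39603 + \left(51 + \left(-16 + 85\right)^{2} - \frac{-16 + 85}{4} + 51 \left(-16 + 85\right)\right)} = \frac{1722 + \left(20 + 1284\right)}{39603 + \left(51 + 69^{2} - \frac{69}{4} + 51 \cdot 69\right)} = \frac{1722 + 1304}{39603 + \left(51 + 4761 - \frac{69}{4} + 3519\right)} = \frac{3026}{39603 + \frac{33255}{4}} = \frac{3026}{\frac{191667}{4}} = 3026 \cdot \frac{4}{191667} = \frac{12104}{191667}$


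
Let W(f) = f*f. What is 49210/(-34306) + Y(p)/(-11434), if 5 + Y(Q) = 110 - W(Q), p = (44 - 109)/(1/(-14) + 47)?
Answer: -122200577663815/84658196945898 ≈ -1.4435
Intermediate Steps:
W(f) = f²
p = -910/657 (p = -65/(-1/14 + 47) = -65/657/14 = -65*14/657 = -910/657 ≈ -1.3851)
Y(Q) = 105 - Q² (Y(Q) = -5 + (110 - Q²) = 105 - Q²)
49210/(-34306) + Y(p)/(-11434) = 49210/(-34306) + (105 - (-910/657)²)/(-11434) = 49210*(-1/34306) + (105 - 1*828100/431649)*(-1/11434) = -24605/17153 + (105 - 828100/431649)*(-1/11434) = -24605/17153 + (44495045/431649)*(-1/11434) = -24605/17153 - 44495045/4935474666 = -122200577663815/84658196945898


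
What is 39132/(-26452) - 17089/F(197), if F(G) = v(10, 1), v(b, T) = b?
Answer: -113107387/66130 ≈ -1710.4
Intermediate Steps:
F(G) = 10
39132/(-26452) - 17089/F(197) = 39132/(-26452) - 17089/10 = 39132*(-1/26452) - 17089*⅒ = -9783/6613 - 17089/10 = -113107387/66130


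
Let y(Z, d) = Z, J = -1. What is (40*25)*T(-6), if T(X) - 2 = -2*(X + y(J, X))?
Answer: 16000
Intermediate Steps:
T(X) = 4 - 2*X (T(X) = 2 - 2*(X - 1) = 2 - 2*(-1 + X) = 2 + (2 - 2*X) = 4 - 2*X)
(40*25)*T(-6) = (40*25)*(4 - 2*(-6)) = 1000*(4 + 12) = 1000*16 = 16000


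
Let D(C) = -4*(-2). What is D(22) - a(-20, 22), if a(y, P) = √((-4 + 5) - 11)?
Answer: 8 - I*√10 ≈ 8.0 - 3.1623*I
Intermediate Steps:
D(C) = 8
a(y, P) = I*√10 (a(y, P) = √(1 - 11) = √(-10) = I*√10)
D(22) - a(-20, 22) = 8 - I*√10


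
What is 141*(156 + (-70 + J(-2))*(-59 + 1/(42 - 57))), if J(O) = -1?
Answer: 3066562/5 ≈ 6.1331e+5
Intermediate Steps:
141*(156 + (-70 + J(-2))*(-59 + 1/(42 - 57))) = 141*(156 + (-70 - 1)*(-59 + 1/(42 - 57))) = 141*(156 - 71*(-59 + 1/(-15))) = 141*(156 - 71*(-59 - 1/15)) = 141*(156 - 71*(-886/15)) = 141*(156 + 62906/15) = 141*(65246/15) = 3066562/5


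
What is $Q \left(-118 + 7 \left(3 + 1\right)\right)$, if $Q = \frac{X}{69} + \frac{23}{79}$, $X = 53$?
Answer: $- \frac{173220}{1817} \approx -95.333$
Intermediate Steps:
$Q = \frac{5774}{5451}$ ($Q = \frac{53}{69} + \frac{23}{79} = \frac{5774}{5451} \approx 1.0593$)
$Q \left(-118 + 7 \left(3 + 1\right)\right) = \frac{5774 \left(-118 + 7 \left(3 + 1\right)\right)}{5451} = \frac{5774 \left(-118 + 7 \cdot 4\right)}{5451} = \frac{5774 \left(-118 + 28\right)}{5451} = \frac{5774}{5451} \left(-90\right) = - \frac{173220}{1817}$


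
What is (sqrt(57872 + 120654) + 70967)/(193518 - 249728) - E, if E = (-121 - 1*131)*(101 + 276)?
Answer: 5340103873/56210 - sqrt(178526)/56210 ≈ 95003.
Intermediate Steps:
E = -95004 (E = (-121 - 131)*377 = -252*377 = -95004)
(sqrt(57872 + 120654) + 70967)/(193518 - 249728) - E = (sqrt(57872 + 120654) + 70967)/(193518 - 249728) - 1*(-95004) = (sqrt(178526) + 70967)/(-56210) + 95004 = (70967 + sqrt(178526))*(-1/56210) + 95004 = (-70967/56210 - sqrt(178526)/56210) + 95004 = 5340103873/56210 - sqrt(178526)/56210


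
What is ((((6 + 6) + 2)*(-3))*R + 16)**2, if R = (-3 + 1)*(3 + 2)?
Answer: 190096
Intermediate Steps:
R = -10 (R = -2*5 = -10)
((((6 + 6) + 2)*(-3))*R + 16)**2 = ((((6 + 6) + 2)*(-3))*(-10) + 16)**2 = (((12 + 2)*(-3))*(-10) + 16)**2 = ((14*(-3))*(-10) + 16)**2 = (-42*(-10) + 16)**2 = (420 + 16)**2 = 436**2 = 190096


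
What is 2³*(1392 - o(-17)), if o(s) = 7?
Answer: 11080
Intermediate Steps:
2³*(1392 - o(-17)) = 2³*(1392 - 1*7) = 8*(1392 - 7) = 8*1385 = 11080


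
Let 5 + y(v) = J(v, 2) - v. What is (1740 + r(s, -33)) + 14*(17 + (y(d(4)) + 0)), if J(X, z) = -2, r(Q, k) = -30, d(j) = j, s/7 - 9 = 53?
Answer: 1794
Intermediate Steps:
s = 434 (s = 63 + 7*53 = 63 + 371 = 434)
y(v) = -7 - v (y(v) = -5 + (-2 - v) = -7 - v)
(1740 + r(s, -33)) + 14*(17 + (y(d(4)) + 0)) = (1740 - 30) + 14*(17 + ((-7 - 1*4) + 0)) = 1710 + 14*(17 + ((-7 - 4) + 0)) = 1710 + 14*(17 + (-11 + 0)) = 1710 + 14*(17 - 11) = 1710 + 14*6 = 1710 + 84 = 1794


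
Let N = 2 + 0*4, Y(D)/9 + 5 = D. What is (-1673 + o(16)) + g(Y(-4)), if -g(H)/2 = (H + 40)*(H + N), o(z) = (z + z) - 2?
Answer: -8121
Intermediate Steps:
Y(D) = -45 + 9*D
N = 2 (N = 2 + 0 = 2)
o(z) = -2 + 2*z (o(z) = 2*z - 2 = -2 + 2*z)
g(H) = -2*(2 + H)*(40 + H) (g(H) = -2*(H + 40)*(H + 2) = -2*(40 + H)*(2 + H) = -2*(2 + H)*(40 + H))
(-1673 + o(16)) + g(Y(-4)) = (-1673 + (-2 + 2*16)) + (-160 - 84*(-45 + 9*(-4)) - 2*(-45 + 9*(-4))**2) = (-1673 + (-2 + 32)) + (-160 - 84*(-45 - 36) - 2*(-45 - 36)**2) = (-1673 + 30) + (-160 - 84*(-81) - 2*(-81)**2) = -1643 + (-160 + 6804 - 2*6561) = -1643 + (-160 + 6804 - 13122) = -1643 - 6478 = -8121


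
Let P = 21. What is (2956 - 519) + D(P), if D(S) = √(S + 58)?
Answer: 2437 + √79 ≈ 2445.9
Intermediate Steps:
D(S) = √(58 + S)
(2956 - 519) + D(P) = (2956 - 519) + √(58 + 21) = 2437 + √79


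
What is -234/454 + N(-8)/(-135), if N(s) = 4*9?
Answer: -2663/3405 ≈ -0.78209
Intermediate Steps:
N(s) = 36
-234/454 + N(-8)/(-135) = -234/454 + 36/(-135) = -234*1/454 + 36*(-1/135) = -117/227 - 4/15 = -2663/3405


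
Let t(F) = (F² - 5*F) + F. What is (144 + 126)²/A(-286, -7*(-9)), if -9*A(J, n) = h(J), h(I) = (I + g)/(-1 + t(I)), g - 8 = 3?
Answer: 2176651116/11 ≈ 1.9788e+8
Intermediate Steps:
g = 11 (g = 8 + 3 = 11)
t(F) = F² - 4*F
h(I) = (11 + I)/(-1 + I*(-4 + I)) (h(I) = (I + 11)/(-1 + I*(-4 + I)) = (11 + I)/(-1 + I*(-4 + I)))
A(J, n) = -(11 + J)/(9*(-1 + J*(-4 + J)))
(144 + 126)²/A(-286, -7*(-9)) = (144 + 126)²/(((-11 - 1*(-286))/(9*(-1 - 286*(-4 - 286))))) = 270²/(((-11 + 286)/(9*(-1 - 286*(-290))))) = 72900/(((⅑)*275/(-1 + 82940))) = 72900/(((⅑)*275/82939)) = 72900/(((⅑)*(1/82939)*275)) = 72900/(275/746451) = 72900*(746451/275) = 2176651116/11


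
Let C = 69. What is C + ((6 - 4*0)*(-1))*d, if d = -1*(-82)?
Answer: -423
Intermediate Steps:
d = 82
C + ((6 - 4*0)*(-1))*d = 69 + ((6 - 4*0)*(-1))*82 = 69 + ((6 + 0)*(-1))*82 = 69 + (6*(-1))*82 = 69 - 6*82 = 69 - 492 = -423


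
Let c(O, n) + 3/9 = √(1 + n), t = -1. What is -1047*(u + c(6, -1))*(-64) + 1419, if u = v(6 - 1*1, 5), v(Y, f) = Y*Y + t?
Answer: 1587275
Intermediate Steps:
c(O, n) = -⅓ + √(1 + n)
v(Y, f) = -1 + Y² (v(Y, f) = Y*Y - 1 = Y² - 1 = -1 + Y²)
u = 24 (u = -1 + (6 - 1*1)² = -1 + (6 - 1)² = -1 + 5² = -1 + 25 = 24)
-1047*(u + c(6, -1))*(-64) + 1419 = -1047*(24 + (-⅓ + √(1 - 1)))*(-64) + 1419 = -1047*(24 + (-⅓ + √0))*(-64) + 1419 = -1047*(24 + (-⅓ + 0))*(-64) + 1419 = -1047*(24 - ⅓)*(-64) + 1419 = -24779*(-64) + 1419 = -1047*(-4544/3) + 1419 = 1585856 + 1419 = 1587275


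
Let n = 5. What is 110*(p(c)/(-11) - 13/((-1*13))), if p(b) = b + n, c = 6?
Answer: 0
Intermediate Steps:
p(b) = 5 + b (p(b) = b + 5 = 5 + b)
110*(p(c)/(-11) - 13/((-1*13))) = 110*((5 + 6)/(-11) - 13/((-1*13))) = 110*(11*(-1/11) - 13/(-13)) = 110*(-1 - 13*(-1/13)) = 110*(-1 + 1) = 110*0 = 0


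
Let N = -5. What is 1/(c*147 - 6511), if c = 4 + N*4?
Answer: -1/8863 ≈ -0.00011283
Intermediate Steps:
c = -16 (c = 4 - 5*4 = 4 - 20 = -16)
1/(c*147 - 6511) = 1/(-16*147 - 6511) = 1/(-2352 - 6511) = 1/(-8863) = -1/8863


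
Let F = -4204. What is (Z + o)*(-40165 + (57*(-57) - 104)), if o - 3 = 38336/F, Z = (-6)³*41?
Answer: 405330438066/1051 ≈ 3.8566e+8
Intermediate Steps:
Z = -8856 (Z = -216*41 = -8856)
o = -6431/1051 (o = 3 + 38336/(-4204) = 3 + 38336*(-1/4204) = 3 - 9584/1051 = -6431/1051 ≈ -6.1189)
(Z + o)*(-40165 + (57*(-57) - 104)) = (-8856 - 6431/1051)*(-40165 + (57*(-57) - 104)) = -9314087*(-40165 + (-3249 - 104))/1051 = -9314087*(-40165 - 3353)/1051 = -9314087/1051*(-43518) = 405330438066/1051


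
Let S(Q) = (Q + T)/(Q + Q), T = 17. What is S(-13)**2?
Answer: 4/169 ≈ 0.023669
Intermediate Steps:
S(Q) = (17 + Q)/(2*Q) (S(Q) = (Q + 17)/(Q + Q) = (17 + Q)/((2*Q)) = (17 + Q)*(1/(2*Q)) = (17 + Q)/(2*Q))
S(-13)**2 = ((1/2)*(17 - 13)/(-13))**2 = ((1/2)*(-1/13)*4)**2 = (-2/13)**2 = 4/169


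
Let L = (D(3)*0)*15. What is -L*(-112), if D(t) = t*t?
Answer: 0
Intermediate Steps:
D(t) = t²
L = 0 (L = (3²*0)*15 = (9*0)*15 = 0*15 = 0)
-L*(-112) = -1*0*(-112) = 0*(-112) = 0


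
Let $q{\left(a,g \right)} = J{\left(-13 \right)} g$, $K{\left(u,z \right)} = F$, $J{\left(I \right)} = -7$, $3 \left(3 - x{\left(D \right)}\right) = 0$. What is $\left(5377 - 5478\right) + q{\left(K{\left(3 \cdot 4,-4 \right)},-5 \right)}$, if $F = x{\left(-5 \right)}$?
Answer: $-66$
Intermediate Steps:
$x{\left(D \right)} = 3$ ($x{\left(D \right)} = 3 - 0 = 3 + 0 = 3$)
$F = 3$
$K{\left(u,z \right)} = 3$
$q{\left(a,g \right)} = - 7 g$
$\left(5377 - 5478\right) + q{\left(K{\left(3 \cdot 4,-4 \right)},-5 \right)} = \left(5377 - 5478\right) - -35 = -101 + 35 = -66$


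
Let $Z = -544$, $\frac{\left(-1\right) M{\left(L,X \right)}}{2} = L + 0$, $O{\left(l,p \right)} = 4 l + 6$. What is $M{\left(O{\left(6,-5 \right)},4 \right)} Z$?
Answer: $32640$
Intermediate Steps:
$O{\left(l,p \right)} = 6 + 4 l$
$M{\left(L,X \right)} = - 2 L$ ($M{\left(L,X \right)} = - 2 \left(L + 0\right) = - 2 L$)
$M{\left(O{\left(6,-5 \right)},4 \right)} Z = - 2 \left(6 + 4 \cdot 6\right) \left(-544\right) = - 2 \left(6 + 24\right) \left(-544\right) = \left(-2\right) 30 \left(-544\right) = \left(-60\right) \left(-544\right) = 32640$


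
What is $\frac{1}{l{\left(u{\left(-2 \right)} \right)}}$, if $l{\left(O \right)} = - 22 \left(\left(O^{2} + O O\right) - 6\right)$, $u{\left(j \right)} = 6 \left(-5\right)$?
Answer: $- \frac{1}{39468} \approx -2.5337 \cdot 10^{-5}$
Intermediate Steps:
$u{\left(j \right)} = -30$
$l{\left(O \right)} = 132 - 44 O^{2}$ ($l{\left(O \right)} = - 22 \left(\left(O^{2} + O^{2}\right) - 6\right) = - 22 \left(2 O^{2} - 6\right) = - 22 \left(-6 + 2 O^{2}\right) = 132 - 44 O^{2}$)
$\frac{1}{l{\left(u{\left(-2 \right)} \right)}} = \frac{1}{132 - 44 \left(-30\right)^{2}} = \frac{1}{132 - 39600} = \frac{1}{-39468} = - \frac{1}{39468}$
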